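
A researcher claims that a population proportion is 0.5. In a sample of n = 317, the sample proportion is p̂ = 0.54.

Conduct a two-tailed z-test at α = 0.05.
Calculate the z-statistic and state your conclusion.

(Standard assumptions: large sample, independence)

Answer: z = 1.4243, fail to reject H₀

Derivation:
H₀: p = 0.5, H₁: p ≠ 0.5
Standard error: SE = √(p₀(1-p₀)/n) = √(0.5×0.5/317) = 0.028083
z-statistic: z = (p̂ - p₀)/SE = (0.54 - 0.5)/0.028083 = 1.4243
Critical value: z_0.025 = ±1.960
p-value = 0.1544
Decision: fail to reject H₀ at α = 0.05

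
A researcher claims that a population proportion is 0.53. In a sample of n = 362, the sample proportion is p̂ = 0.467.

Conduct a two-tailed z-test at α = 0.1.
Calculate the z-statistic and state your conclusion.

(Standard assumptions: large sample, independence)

H₀: p = 0.53, H₁: p ≠ 0.53
Standard error: SE = √(p₀(1-p₀)/n) = √(0.53×0.47/362) = 0.026232
z-statistic: z = (p̂ - p₀)/SE = (0.467 - 0.53)/0.026232 = -2.4016
Critical value: z_0.05 = ±1.645
p-value = 0.0163
Decision: reject H₀ at α = 0.1

Answer: z = -2.4016, reject H₀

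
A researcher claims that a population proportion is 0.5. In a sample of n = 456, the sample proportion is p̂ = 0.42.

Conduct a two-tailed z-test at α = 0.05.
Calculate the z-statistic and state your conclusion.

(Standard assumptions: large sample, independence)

H₀: p = 0.5, H₁: p ≠ 0.5
Standard error: SE = √(p₀(1-p₀)/n) = √(0.5×0.5/456) = 0.023415
z-statistic: z = (p̂ - p₀)/SE = (0.42 - 0.5)/0.023415 = -3.4166
Critical value: z_0.025 = ±1.960
p-value = 0.0006
Decision: reject H₀ at α = 0.05

Answer: z = -3.4166, reject H₀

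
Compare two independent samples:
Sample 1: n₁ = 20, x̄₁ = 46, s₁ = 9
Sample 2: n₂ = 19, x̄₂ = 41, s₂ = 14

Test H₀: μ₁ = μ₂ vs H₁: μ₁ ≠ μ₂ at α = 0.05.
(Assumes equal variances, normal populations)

Answer: t = 1.3337, fail to reject H₀

Derivation:
Pooled variance: s²_p = [19×9² + 18×14²]/(37) = 136.9459
s_p = 11.7024
SE = s_p×√(1/n₁ + 1/n₂) = 11.7024×√(1/20 + 1/19) = 3.7490
t = (x̄₁ - x̄₂)/SE = (46 - 41)/3.7490 = 1.3337
df = 37, t-critical = ±2.026
Decision: fail to reject H₀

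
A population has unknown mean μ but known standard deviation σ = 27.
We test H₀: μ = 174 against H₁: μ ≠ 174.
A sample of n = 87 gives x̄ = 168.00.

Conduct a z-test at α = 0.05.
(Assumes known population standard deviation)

Standard error: SE = σ/√n = 27/√87 = 2.8947
z-statistic: z = (x̄ - μ₀)/SE = (168.00 - 174)/2.8947 = -2.0728
Critical value: ±1.960
p-value = 0.0382
Decision: reject H₀

Answer: z = -2.0728, reject H₀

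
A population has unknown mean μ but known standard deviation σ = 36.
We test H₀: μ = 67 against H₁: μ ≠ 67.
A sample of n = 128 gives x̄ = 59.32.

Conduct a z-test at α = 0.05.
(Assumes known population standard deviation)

Answer: z = -2.4136, reject H₀

Derivation:
Standard error: SE = σ/√n = 36/√128 = 3.1820
z-statistic: z = (x̄ - μ₀)/SE = (59.32 - 67)/3.1820 = -2.4136
Critical value: ±1.960
p-value = 0.0158
Decision: reject H₀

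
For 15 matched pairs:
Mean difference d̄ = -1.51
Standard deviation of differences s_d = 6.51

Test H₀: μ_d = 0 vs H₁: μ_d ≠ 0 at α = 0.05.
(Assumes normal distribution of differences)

df = n - 1 = 14
SE = s_d/√n = 6.51/√15 = 1.6809
t = d̄/SE = -1.51/1.6809 = -0.8983
Critical value: t_{0.025,14} = ±2.145
p-value ≈ 0.3842
Decision: fail to reject H₀

Answer: t = -0.8983, fail to reject H₀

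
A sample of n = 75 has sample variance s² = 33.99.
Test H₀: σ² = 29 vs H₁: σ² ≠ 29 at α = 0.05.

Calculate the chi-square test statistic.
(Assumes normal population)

df = n - 1 = 74
χ² = (n-1)s²/σ₀² = 74×33.99/29 = 86.7331
Critical values: χ²_{0.975,74} = 52.103, χ²_{0.025,74} = 99.678
Rejection region: χ² < 52.103 or χ² > 99.678
Decision: fail to reject H₀

Answer: χ² = 86.7331, fail to reject H₀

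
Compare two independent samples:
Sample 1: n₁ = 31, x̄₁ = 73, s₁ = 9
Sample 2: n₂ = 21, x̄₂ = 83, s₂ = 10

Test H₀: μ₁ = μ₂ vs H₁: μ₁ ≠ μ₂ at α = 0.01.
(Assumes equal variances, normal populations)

Answer: t = -3.7590, reject H₀

Derivation:
Pooled variance: s²_p = [30×9² + 20×10²]/(50) = 88.6000
s_p = 9.4128
SE = s_p×√(1/n₁ + 1/n₂) = 9.4128×√(1/31 + 1/21) = 2.6603
t = (x̄₁ - x̄₂)/SE = (73 - 83)/2.6603 = -3.7590
df = 50, t-critical = ±2.678
Decision: reject H₀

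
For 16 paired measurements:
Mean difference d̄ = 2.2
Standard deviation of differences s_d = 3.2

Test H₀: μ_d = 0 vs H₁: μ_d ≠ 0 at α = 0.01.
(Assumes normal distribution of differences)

Answer: t = 2.7500, fail to reject H₀

Derivation:
df = n - 1 = 15
SE = s_d/√n = 3.2/√16 = 0.8000
t = d̄/SE = 2.2/0.8000 = 2.7500
Critical value: t_{0.005,15} = ±2.947
p-value ≈ 0.0149
Decision: fail to reject H₀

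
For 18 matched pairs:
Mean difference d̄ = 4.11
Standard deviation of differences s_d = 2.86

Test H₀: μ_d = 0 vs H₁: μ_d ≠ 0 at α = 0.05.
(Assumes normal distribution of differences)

Answer: t = 6.0970, reject H₀

Derivation:
df = n - 1 = 17
SE = s_d/√n = 2.86/√18 = 0.6741
t = d̄/SE = 4.11/0.6741 = 6.0970
Critical value: t_{0.025,17} = ±2.110
p-value < 0.0001
Decision: reject H₀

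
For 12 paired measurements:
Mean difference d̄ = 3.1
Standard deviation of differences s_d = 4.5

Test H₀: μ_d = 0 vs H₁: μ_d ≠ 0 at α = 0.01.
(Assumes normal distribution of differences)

df = n - 1 = 11
SE = s_d/√n = 4.5/√12 = 1.2990
t = d̄/SE = 3.1/1.2990 = 2.3865
Critical value: t_{0.005,11} = ±3.106
p-value ≈ 0.0361
Decision: fail to reject H₀

Answer: t = 2.3865, fail to reject H₀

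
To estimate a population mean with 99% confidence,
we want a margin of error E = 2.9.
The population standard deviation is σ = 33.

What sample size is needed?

z_0.005 = 2.576
n = (z×σ/E)² = (2.576×33/2.9)²
n = 859.2580
Round up: n = 860

Answer: n = 860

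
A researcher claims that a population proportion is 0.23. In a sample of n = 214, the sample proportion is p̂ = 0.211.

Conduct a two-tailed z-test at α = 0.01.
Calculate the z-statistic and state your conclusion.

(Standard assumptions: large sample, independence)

Answer: z = -0.6605, fail to reject H₀

Derivation:
H₀: p = 0.23, H₁: p ≠ 0.23
Standard error: SE = √(p₀(1-p₀)/n) = √(0.23×0.77/214) = 0.028768
z-statistic: z = (p̂ - p₀)/SE = (0.211 - 0.23)/0.028768 = -0.6605
Critical value: z_0.005 = ±2.576
p-value = 0.5089
Decision: fail to reject H₀ at α = 0.01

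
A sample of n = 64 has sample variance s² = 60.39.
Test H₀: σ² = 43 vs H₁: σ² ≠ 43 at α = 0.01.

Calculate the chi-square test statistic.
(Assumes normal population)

df = n - 1 = 63
χ² = (n-1)s²/σ₀² = 63×60.39/43 = 88.4784
Critical values: χ²_{0.995,63} = 37.838, χ²_{0.005,63} = 95.649
Rejection region: χ² < 37.838 or χ² > 95.649
Decision: fail to reject H₀

Answer: χ² = 88.4784, fail to reject H₀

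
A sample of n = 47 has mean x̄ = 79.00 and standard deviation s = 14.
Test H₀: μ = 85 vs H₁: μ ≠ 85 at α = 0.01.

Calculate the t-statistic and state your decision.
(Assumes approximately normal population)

df = n - 1 = 46
SE = s/√n = 14/√47 = 2.0421
t = (x̄ - μ₀)/SE = (79.00 - 85)/2.0421 = -2.9382
Critical value: t_{0.005,46} = ±2.687
p-value ≈ 0.0051
Decision: reject H₀

Answer: t = -2.9382, reject H₀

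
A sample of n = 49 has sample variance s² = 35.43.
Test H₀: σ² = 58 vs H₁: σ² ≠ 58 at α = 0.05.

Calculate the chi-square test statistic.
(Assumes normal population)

df = n - 1 = 48
χ² = (n-1)s²/σ₀² = 48×35.43/58 = 29.3214
Critical values: χ²_{0.975,48} = 30.755, χ²_{0.025,48} = 69.023
Rejection region: χ² < 30.755 or χ² > 69.023
Decision: reject H₀

Answer: χ² = 29.3214, reject H₀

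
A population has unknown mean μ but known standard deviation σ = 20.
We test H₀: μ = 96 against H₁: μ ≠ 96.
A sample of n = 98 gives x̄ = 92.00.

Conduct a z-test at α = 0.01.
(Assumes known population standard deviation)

Standard error: SE = σ/√n = 20/√98 = 2.0203
z-statistic: z = (x̄ - μ₀)/SE = (92.00 - 96)/2.0203 = -1.9799
Critical value: ±2.576
p-value = 0.0477
Decision: fail to reject H₀

Answer: z = -1.9799, fail to reject H₀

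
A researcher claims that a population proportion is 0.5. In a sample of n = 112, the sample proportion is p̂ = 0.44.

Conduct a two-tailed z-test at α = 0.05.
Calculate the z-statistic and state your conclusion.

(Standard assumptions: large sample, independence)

H₀: p = 0.5, H₁: p ≠ 0.5
Standard error: SE = √(p₀(1-p₀)/n) = √(0.5×0.5/112) = 0.047246
z-statistic: z = (p̂ - p₀)/SE = (0.44 - 0.5)/0.047246 = -1.2699
Critical value: z_0.025 = ±1.960
p-value = 0.2041
Decision: fail to reject H₀ at α = 0.05

Answer: z = -1.2699, fail to reject H₀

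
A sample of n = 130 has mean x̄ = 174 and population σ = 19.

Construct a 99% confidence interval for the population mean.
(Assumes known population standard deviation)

Confidence level: 99%, α = 0.01
z_0.005 = 2.576
SE = σ/√n = 19/√130 = 1.6664
Margin of error = 2.576 × 1.6664 = 4.2926
CI: x̄ ± margin = 174 ± 4.2926
CI: (169.7074, 178.2926)

Answer: (169.7074, 178.2926)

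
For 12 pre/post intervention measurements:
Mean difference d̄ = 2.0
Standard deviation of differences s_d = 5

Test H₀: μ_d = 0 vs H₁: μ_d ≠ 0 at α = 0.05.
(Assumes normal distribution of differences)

Answer: t = 1.3856, fail to reject H₀

Derivation:
df = n - 1 = 11
SE = s_d/√n = 5/√12 = 1.4434
t = d̄/SE = 2.0/1.4434 = 1.3856
Critical value: t_{0.025,11} = ±2.201
p-value ≈ 0.1933
Decision: fail to reject H₀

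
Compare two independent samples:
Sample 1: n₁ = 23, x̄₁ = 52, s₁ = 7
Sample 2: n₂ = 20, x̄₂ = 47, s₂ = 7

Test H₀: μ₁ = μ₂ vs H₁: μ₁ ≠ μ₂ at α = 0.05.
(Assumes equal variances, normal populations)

Answer: t = 2.3362, reject H₀

Derivation:
Pooled variance: s²_p = [22×7² + 19×7²]/(41) = 49.0000
s_p = 7.0000
SE = s_p×√(1/n₁ + 1/n₂) = 7.0000×√(1/23 + 1/20) = 2.1402
t = (x̄₁ - x̄₂)/SE = (52 - 47)/2.1402 = 2.3362
df = 41, t-critical = ±2.020
Decision: reject H₀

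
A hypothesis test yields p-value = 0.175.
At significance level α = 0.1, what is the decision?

Compare p-value to α:
0.175 ≥ 0.1
Decision: fail to reject H₀

Answer: fail to reject H₀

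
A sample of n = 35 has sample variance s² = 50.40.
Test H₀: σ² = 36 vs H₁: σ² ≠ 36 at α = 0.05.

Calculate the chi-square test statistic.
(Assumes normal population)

Answer: χ² = 47.6000, fail to reject H₀

Derivation:
df = n - 1 = 34
χ² = (n-1)s²/σ₀² = 34×50.40/36 = 47.6000
Critical values: χ²_{0.975,34} = 19.806, χ²_{0.025,34} = 51.966
Rejection region: χ² < 19.806 or χ² > 51.966
Decision: fail to reject H₀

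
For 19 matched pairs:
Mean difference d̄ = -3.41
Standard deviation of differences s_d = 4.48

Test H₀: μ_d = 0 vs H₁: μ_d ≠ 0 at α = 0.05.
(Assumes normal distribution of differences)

df = n - 1 = 18
SE = s_d/√n = 4.48/√19 = 1.0278
t = d̄/SE = -3.41/1.0278 = -3.3178
Critical value: t_{0.025,18} = ±2.101
p-value ≈ 0.0038
Decision: reject H₀

Answer: t = -3.3178, reject H₀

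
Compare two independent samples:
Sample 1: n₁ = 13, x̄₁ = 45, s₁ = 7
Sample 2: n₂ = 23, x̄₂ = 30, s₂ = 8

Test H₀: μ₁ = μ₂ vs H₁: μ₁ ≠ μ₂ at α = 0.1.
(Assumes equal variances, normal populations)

Pooled variance: s²_p = [12×7² + 22×8²]/(34) = 58.7059
s_p = 7.6620
SE = s_p×√(1/n₁ + 1/n₂) = 7.6620×√(1/13 + 1/23) = 2.6586
t = (x̄₁ - x̄₂)/SE = (45 - 30)/2.6586 = 5.6421
df = 34, t-critical = ±1.691
Decision: reject H₀

Answer: t = 5.6421, reject H₀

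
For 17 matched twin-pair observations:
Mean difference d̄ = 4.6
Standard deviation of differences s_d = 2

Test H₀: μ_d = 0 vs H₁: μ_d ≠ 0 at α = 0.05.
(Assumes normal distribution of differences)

Answer: t = 9.4826, reject H₀

Derivation:
df = n - 1 = 16
SE = s_d/√n = 2/√17 = 0.4851
t = d̄/SE = 4.6/0.4851 = 9.4826
Critical value: t_{0.025,16} = ±2.120
p-value < 0.0001
Decision: reject H₀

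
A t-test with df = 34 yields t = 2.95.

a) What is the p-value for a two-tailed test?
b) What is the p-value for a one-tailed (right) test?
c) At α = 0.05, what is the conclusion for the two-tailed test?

Answer: a) 0.0057, b) 0.0029, c) reject H₀

Derivation:
Using t-distribution with df = 34:
a) Two-tailed: p = 2×P(T > 2.95) = 0.0057
b) One-tailed: p = P(T > 2.95) = 0.0029
c) 0.0057 < 0.05, reject H₀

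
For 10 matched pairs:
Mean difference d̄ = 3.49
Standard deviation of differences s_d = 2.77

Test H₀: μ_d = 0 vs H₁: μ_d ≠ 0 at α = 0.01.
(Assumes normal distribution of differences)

Answer: t = 3.9840, reject H₀

Derivation:
df = n - 1 = 9
SE = s_d/√n = 2.77/√10 = 0.8760
t = d̄/SE = 3.49/0.8760 = 3.9840
Critical value: t_{0.005,9} = ±3.250
p-value ≈ 0.0032
Decision: reject H₀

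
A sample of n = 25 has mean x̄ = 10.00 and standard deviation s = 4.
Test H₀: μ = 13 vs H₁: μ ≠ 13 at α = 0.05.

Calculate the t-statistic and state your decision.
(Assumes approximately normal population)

df = n - 1 = 24
SE = s/√n = 4/√25 = 0.8000
t = (x̄ - μ₀)/SE = (10.00 - 13)/0.8000 = -3.7500
Critical value: t_{0.025,24} = ±2.064
p-value ≈ 0.0010
Decision: reject H₀

Answer: t = -3.7500, reject H₀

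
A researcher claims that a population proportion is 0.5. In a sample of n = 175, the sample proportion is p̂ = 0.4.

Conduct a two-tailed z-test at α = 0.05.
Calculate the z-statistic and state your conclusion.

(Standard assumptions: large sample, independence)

Answer: z = -2.6458, reject H₀

Derivation:
H₀: p = 0.5, H₁: p ≠ 0.5
Standard error: SE = √(p₀(1-p₀)/n) = √(0.5×0.5/175) = 0.037796
z-statistic: z = (p̂ - p₀)/SE = (0.4 - 0.5)/0.037796 = -2.6458
Critical value: z_0.025 = ±1.960
p-value = 0.0081
Decision: reject H₀ at α = 0.05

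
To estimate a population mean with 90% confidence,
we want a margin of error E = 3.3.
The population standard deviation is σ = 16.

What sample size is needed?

z_0.05 = 1.645
n = (z×σ/E)² = (1.645×16/3.3)²
n = 63.6127
Round up: n = 64

Answer: n = 64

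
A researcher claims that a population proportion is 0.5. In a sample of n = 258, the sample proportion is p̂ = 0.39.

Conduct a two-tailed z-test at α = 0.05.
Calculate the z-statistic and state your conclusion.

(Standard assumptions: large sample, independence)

Answer: z = -3.5337, reject H₀

Derivation:
H₀: p = 0.5, H₁: p ≠ 0.5
Standard error: SE = √(p₀(1-p₀)/n) = √(0.5×0.5/258) = 0.031129
z-statistic: z = (p̂ - p₀)/SE = (0.39 - 0.5)/0.031129 = -3.5337
Critical value: z_0.025 = ±1.960
p-value = 0.0004
Decision: reject H₀ at α = 0.05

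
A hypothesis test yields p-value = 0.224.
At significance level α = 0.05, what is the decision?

Answer: fail to reject H₀

Derivation:
Compare p-value to α:
0.224 ≥ 0.05
Decision: fail to reject H₀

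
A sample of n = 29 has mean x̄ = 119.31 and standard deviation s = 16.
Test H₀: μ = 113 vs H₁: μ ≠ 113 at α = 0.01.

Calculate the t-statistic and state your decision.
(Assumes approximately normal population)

Answer: t = 2.1238, fail to reject H₀

Derivation:
df = n - 1 = 28
SE = s/√n = 16/√29 = 2.9711
t = (x̄ - μ₀)/SE = (119.31 - 113)/2.9711 = 2.1238
Critical value: t_{0.005,28} = ±2.763
p-value ≈ 0.0427
Decision: fail to reject H₀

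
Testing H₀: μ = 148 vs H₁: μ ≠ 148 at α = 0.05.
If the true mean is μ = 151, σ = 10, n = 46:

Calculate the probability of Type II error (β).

SE = σ/√n = 10/√46 = 1.4744
Critical values: μ₀ ± z_0.025×SE = 148 ± 1.960×1.4744
Acceptance region: (145.1102, 150.8898)
Under H₁ (μ = 151): z_high = (150.8898 - 151)/1.4744 = -0.0747, z_low = (145.1102 - 151)/1.4744 = -3.9947
β = P(not reject | H₁) = Φ(-0.0747) - Φ(-3.9947) ≈ 0.4702

Answer: β ≈ 0.4702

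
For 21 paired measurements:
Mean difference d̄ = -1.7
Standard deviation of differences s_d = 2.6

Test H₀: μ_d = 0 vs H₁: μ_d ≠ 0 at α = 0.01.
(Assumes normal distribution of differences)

Answer: t = -2.9961, reject H₀

Derivation:
df = n - 1 = 20
SE = s_d/√n = 2.6/√21 = 0.5674
t = d̄/SE = -1.7/0.5674 = -2.9961
Critical value: t_{0.005,20} = ±2.845
p-value ≈ 0.0071
Decision: reject H₀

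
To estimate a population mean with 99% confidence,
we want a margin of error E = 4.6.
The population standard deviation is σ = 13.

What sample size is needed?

z_0.005 = 2.576
n = (z×σ/E)² = (2.576×13/4.6)²
n = 52.9984
Round up: n = 53

Answer: n = 53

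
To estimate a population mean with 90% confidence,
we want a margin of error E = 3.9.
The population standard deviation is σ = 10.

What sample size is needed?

Answer: n = 18

Derivation:
z_0.05 = 1.645
n = (z×σ/E)² = (1.645×10/3.9)²
n = 17.7911
Round up: n = 18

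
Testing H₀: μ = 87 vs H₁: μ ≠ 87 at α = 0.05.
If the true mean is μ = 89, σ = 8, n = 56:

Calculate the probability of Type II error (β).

SE = σ/√n = 8/√56 = 1.0690
Critical values: μ₀ ± z_0.025×SE = 87 ± 1.960×1.0690
Acceptance region: (84.9048, 89.0952)
Under H₁ (μ = 89): z_high = (89.0952 - 89)/1.0690 = 0.0891, z_low = (84.9048 - 89)/1.0690 = -3.8309
β = P(not reject | H₁) = Φ(0.0891) - Φ(-3.8309) ≈ 0.5354

Answer: β ≈ 0.5354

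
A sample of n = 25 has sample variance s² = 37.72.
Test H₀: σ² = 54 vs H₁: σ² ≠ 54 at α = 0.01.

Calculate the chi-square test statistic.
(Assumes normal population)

df = n - 1 = 24
χ² = (n-1)s²/σ₀² = 24×37.72/54 = 16.7644
Critical values: χ²_{0.995,24} = 9.886, χ²_{0.005,24} = 45.559
Rejection region: χ² < 9.886 or χ² > 45.559
Decision: fail to reject H₀

Answer: χ² = 16.7644, fail to reject H₀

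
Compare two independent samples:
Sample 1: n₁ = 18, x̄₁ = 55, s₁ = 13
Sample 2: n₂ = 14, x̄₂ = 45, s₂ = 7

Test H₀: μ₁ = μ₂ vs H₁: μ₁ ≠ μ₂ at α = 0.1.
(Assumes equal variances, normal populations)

Answer: t = 2.5944, reject H₀

Derivation:
Pooled variance: s²_p = [17×13² + 13×7²]/(30) = 117.0000
s_p = 10.8167
SE = s_p×√(1/n₁ + 1/n₂) = 10.8167×√(1/18 + 1/14) = 3.8545
t = (x̄₁ - x̄₂)/SE = (55 - 45)/3.8545 = 2.5944
df = 30, t-critical = ±1.697
Decision: reject H₀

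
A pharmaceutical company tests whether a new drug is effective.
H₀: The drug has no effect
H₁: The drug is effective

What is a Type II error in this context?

Answer: Failing to detect the drug's effect when it actually works

Derivation:
A Type I error (probability α) occurs when we reject a true H₀.
A Type II error (probability β) occurs when we fail to reject a false H₀.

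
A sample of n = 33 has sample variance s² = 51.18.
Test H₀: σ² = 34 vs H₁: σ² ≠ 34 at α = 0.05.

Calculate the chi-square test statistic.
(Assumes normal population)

df = n - 1 = 32
χ² = (n-1)s²/σ₀² = 32×51.18/34 = 48.1694
Critical values: χ²_{0.975,32} = 18.291, χ²_{0.025,32} = 49.480
Rejection region: χ² < 18.291 or χ² > 49.480
Decision: fail to reject H₀

Answer: χ² = 48.1694, fail to reject H₀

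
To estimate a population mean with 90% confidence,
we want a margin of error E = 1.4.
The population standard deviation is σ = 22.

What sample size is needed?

Answer: n = 669

Derivation:
z_0.05 = 1.645
n = (z×σ/E)² = (1.645×22/1.4)²
n = 668.2225
Round up: n = 669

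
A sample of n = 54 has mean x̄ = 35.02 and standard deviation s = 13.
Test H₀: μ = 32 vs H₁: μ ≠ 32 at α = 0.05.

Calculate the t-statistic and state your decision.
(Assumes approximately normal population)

Answer: t = 1.7071, fail to reject H₀

Derivation:
df = n - 1 = 53
SE = s/√n = 13/√54 = 1.7691
t = (x̄ - μ₀)/SE = (35.02 - 32)/1.7691 = 1.7071
Critical value: t_{0.025,53} = ±2.006
p-value ≈ 0.0937
Decision: fail to reject H₀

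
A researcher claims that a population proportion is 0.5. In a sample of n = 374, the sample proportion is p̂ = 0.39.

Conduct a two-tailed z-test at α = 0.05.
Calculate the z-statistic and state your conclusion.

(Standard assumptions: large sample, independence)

H₀: p = 0.5, H₁: p ≠ 0.5
Standard error: SE = √(p₀(1-p₀)/n) = √(0.5×0.5/374) = 0.025854
z-statistic: z = (p̂ - p₀)/SE = (0.39 - 0.5)/0.025854 = -4.2547
Critical value: z_0.025 = ±1.960
p-value < 0.0001
Decision: reject H₀ at α = 0.05

Answer: z = -4.2547, reject H₀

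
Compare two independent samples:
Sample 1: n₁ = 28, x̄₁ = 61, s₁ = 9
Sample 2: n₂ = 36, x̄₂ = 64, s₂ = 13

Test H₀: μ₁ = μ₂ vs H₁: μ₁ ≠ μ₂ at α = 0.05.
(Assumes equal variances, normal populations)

Answer: t = -1.0415, fail to reject H₀

Derivation:
Pooled variance: s²_p = [27×9² + 35×13²]/(62) = 130.6774
s_p = 11.4314
SE = s_p×√(1/n₁ + 1/n₂) = 11.4314×√(1/28 + 1/36) = 2.8804
t = (x̄₁ - x̄₂)/SE = (61 - 64)/2.8804 = -1.0415
df = 62, t-critical = ±1.999
Decision: fail to reject H₀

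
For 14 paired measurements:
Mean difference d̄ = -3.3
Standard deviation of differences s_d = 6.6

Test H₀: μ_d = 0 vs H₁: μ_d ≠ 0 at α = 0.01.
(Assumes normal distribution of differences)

Answer: t = -1.8709, fail to reject H₀

Derivation:
df = n - 1 = 13
SE = s_d/√n = 6.6/√14 = 1.7639
t = d̄/SE = -3.3/1.7639 = -1.8709
Critical value: t_{0.005,13} = ±3.012
p-value ≈ 0.0840
Decision: fail to reject H₀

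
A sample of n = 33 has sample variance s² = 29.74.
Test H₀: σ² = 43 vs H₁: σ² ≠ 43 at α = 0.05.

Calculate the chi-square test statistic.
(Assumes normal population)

df = n - 1 = 32
χ² = (n-1)s²/σ₀² = 32×29.74/43 = 22.1321
Critical values: χ²_{0.975,32} = 18.291, χ²_{0.025,32} = 49.480
Rejection region: χ² < 18.291 or χ² > 49.480
Decision: fail to reject H₀

Answer: χ² = 22.1321, fail to reject H₀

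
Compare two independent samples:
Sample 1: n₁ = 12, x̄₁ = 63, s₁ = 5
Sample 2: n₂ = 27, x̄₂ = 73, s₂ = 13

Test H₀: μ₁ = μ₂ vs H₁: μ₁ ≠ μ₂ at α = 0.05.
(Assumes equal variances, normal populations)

Answer: t = -2.5658, reject H₀

Derivation:
Pooled variance: s²_p = [11×5² + 26×13²]/(37) = 126.1892
s_p = 11.2334
SE = s_p×√(1/n₁ + 1/n₂) = 11.2334×√(1/12 + 1/27) = 3.8974
t = (x̄₁ - x̄₂)/SE = (63 - 73)/3.8974 = -2.5658
df = 37, t-critical = ±2.026
Decision: reject H₀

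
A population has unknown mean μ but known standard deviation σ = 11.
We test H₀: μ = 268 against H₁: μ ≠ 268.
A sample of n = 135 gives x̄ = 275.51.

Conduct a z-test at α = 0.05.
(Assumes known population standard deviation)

Answer: z = 7.9328, reject H₀

Derivation:
Standard error: SE = σ/√n = 11/√135 = 0.9467
z-statistic: z = (x̄ - μ₀)/SE = (275.51 - 268)/0.9467 = 7.9328
Critical value: ±1.960
p-value < 0.0001
Decision: reject H₀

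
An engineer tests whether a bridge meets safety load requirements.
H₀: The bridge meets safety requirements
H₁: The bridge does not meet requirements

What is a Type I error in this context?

Answer: Unnecessarily closing a safe bridge for repairs

Derivation:
A Type I error (probability α) occurs when we reject a true H₀.
A Type II error (probability β) occurs when we fail to reject a false H₀.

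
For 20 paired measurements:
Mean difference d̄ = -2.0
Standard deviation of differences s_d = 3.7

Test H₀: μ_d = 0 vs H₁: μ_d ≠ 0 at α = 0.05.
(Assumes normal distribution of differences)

df = n - 1 = 19
SE = s_d/√n = 3.7/√20 = 0.8273
t = d̄/SE = -2.0/0.8273 = -2.4175
Critical value: t_{0.025,19} = ±2.093
p-value ≈ 0.0258
Decision: reject H₀

Answer: t = -2.4175, reject H₀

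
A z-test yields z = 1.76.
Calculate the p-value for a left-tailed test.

Answer: p-value ≈ 0.9608

Derivation:
For z = 1.76:
p = P(Z < 1.76) = Φ(1.76) = 0.9608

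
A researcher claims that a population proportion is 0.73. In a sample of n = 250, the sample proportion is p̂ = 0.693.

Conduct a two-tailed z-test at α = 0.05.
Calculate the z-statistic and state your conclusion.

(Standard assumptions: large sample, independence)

H₀: p = 0.73, H₁: p ≠ 0.73
Standard error: SE = √(p₀(1-p₀)/n) = √(0.73×0.27/250) = 0.028078
z-statistic: z = (p̂ - p₀)/SE = (0.693 - 0.73)/0.028078 = -1.3178
Critical value: z_0.025 = ±1.960
p-value = 0.1876
Decision: fail to reject H₀ at α = 0.05

Answer: z = -1.3178, fail to reject H₀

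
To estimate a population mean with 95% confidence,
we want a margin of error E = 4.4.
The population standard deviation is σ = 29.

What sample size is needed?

Answer: n = 167

Derivation:
z_0.025 = 1.960
n = (z×σ/E)² = (1.960×29/4.4)²
n = 166.8794
Round up: n = 167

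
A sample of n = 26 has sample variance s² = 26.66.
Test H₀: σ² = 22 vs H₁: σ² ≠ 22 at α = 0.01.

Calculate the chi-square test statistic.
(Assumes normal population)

Answer: χ² = 30.2955, fail to reject H₀

Derivation:
df = n - 1 = 25
χ² = (n-1)s²/σ₀² = 25×26.66/22 = 30.2955
Critical values: χ²_{0.995,25} = 10.520, χ²_{0.005,25} = 46.928
Rejection region: χ² < 10.520 or χ² > 46.928
Decision: fail to reject H₀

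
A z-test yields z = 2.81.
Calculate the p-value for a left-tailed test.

For z = 2.81:
p = P(Z < 2.81) = Φ(2.81) = 0.9975

Answer: p-value ≈ 0.9975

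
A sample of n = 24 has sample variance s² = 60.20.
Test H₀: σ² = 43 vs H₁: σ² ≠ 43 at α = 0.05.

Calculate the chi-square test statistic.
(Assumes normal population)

df = n - 1 = 23
χ² = (n-1)s²/σ₀² = 23×60.20/43 = 32.2000
Critical values: χ²_{0.975,23} = 11.689, χ²_{0.025,23} = 38.076
Rejection region: χ² < 11.689 or χ² > 38.076
Decision: fail to reject H₀

Answer: χ² = 32.2000, fail to reject H₀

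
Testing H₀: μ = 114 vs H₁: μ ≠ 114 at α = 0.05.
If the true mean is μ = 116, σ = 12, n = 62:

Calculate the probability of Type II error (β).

SE = σ/√n = 12/√62 = 1.5240
Critical values: μ₀ ± z_0.025×SE = 114 ± 1.960×1.5240
Acceptance region: (111.0130, 116.9870)
Under H₁ (μ = 116): z_high = (116.9870 - 116)/1.5240 = 0.6476, z_low = (111.0130 - 116)/1.5240 = -3.2723
β = P(not reject | H₁) = Φ(0.6476) - Φ(-3.2723) ≈ 0.7408

Answer: β ≈ 0.7408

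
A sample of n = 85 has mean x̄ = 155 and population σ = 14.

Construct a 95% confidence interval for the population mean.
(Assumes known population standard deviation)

Confidence level: 95%, α = 0.05
z_0.025 = 1.960
SE = σ/√n = 14/√85 = 1.5185
Margin of error = 1.960 × 1.5185 = 2.9763
CI: x̄ ± margin = 155 ± 2.9763
CI: (152.0237, 157.9763)

Answer: (152.0237, 157.9763)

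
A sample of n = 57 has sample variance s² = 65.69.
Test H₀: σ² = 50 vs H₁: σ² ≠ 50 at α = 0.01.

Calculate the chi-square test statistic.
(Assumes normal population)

df = n - 1 = 56
χ² = (n-1)s²/σ₀² = 56×65.69/50 = 73.5728
Critical values: χ²_{0.995,56} = 32.490, χ²_{0.005,56} = 86.994
Rejection region: χ² < 32.490 or χ² > 86.994
Decision: fail to reject H₀

Answer: χ² = 73.5728, fail to reject H₀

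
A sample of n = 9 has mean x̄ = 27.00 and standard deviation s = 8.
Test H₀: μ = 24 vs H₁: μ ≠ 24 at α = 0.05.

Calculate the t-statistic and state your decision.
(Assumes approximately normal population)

df = n - 1 = 8
SE = s/√n = 8/√9 = 2.6667
t = (x̄ - μ₀)/SE = (27.00 - 24)/2.6667 = 1.1250
Critical value: t_{0.025,8} = ±2.306
p-value ≈ 0.2932
Decision: fail to reject H₀

Answer: t = 1.1250, fail to reject H₀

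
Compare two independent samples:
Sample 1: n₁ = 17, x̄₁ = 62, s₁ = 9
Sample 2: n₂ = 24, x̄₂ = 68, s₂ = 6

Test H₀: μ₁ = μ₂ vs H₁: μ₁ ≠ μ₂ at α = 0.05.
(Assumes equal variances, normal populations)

Pooled variance: s²_p = [16×9² + 23×6²]/(39) = 54.4615
s_p = 7.3798
SE = s_p×√(1/n₁ + 1/n₂) = 7.3798×√(1/17 + 1/24) = 2.3394
t = (x̄₁ - x̄₂)/SE = (62 - 68)/2.3394 = -2.5648
df = 39, t-critical = ±2.023
Decision: reject H₀

Answer: t = -2.5648, reject H₀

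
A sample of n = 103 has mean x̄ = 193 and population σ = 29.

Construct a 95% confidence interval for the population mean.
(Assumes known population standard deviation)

Confidence level: 95%, α = 0.05
z_0.025 = 1.960
SE = σ/√n = 29/√103 = 2.8575
Margin of error = 1.960 × 2.8575 = 5.6007
CI: x̄ ± margin = 193 ± 5.6007
CI: (187.3993, 198.6007)

Answer: (187.3993, 198.6007)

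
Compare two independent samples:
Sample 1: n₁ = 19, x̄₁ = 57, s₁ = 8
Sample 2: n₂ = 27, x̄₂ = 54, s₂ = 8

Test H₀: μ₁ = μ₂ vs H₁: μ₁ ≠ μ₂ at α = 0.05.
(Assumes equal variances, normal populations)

Answer: t = 1.2523, fail to reject H₀

Derivation:
Pooled variance: s²_p = [18×8² + 26×8²]/(44) = 64.0000
s_p = 8.0000
SE = s_p×√(1/n₁ + 1/n₂) = 8.0000×√(1/19 + 1/27) = 2.3956
t = (x̄₁ - x̄₂)/SE = (57 - 54)/2.3956 = 1.2523
df = 44, t-critical = ±2.015
Decision: fail to reject H₀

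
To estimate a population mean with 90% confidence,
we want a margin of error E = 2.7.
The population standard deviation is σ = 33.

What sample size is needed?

Answer: n = 405

Derivation:
z_0.05 = 1.645
n = (z×σ/E)² = (1.645×33/2.7)²
n = 404.2334
Round up: n = 405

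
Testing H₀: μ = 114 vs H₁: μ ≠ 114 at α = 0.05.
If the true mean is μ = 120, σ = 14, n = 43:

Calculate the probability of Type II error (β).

Answer: β ≈ 0.1976

Derivation:
SE = σ/√n = 14/√43 = 2.1350
Critical values: μ₀ ± z_0.025×SE = 114 ± 1.960×2.1350
Acceptance region: (109.8154, 118.1846)
Under H₁ (μ = 120): z_high = (118.1846 - 120)/2.1350 = -0.8503, z_low = (109.8154 - 120)/2.1350 = -4.7703
β = P(not reject | H₁) = Φ(-0.8503) - Φ(-4.7703) ≈ 0.1976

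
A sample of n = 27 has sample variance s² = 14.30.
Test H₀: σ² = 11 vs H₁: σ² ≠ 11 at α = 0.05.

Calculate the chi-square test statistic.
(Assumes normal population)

Answer: χ² = 33.8000, fail to reject H₀

Derivation:
df = n - 1 = 26
χ² = (n-1)s²/σ₀² = 26×14.30/11 = 33.8000
Critical values: χ²_{0.975,26} = 13.844, χ²_{0.025,26} = 41.923
Rejection region: χ² < 13.844 or χ² > 41.923
Decision: fail to reject H₀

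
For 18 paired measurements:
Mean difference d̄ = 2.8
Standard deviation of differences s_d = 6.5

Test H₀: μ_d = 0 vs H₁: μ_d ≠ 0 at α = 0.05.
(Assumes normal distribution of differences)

Answer: t = 1.8276, fail to reject H₀

Derivation:
df = n - 1 = 17
SE = s_d/√n = 6.5/√18 = 1.5321
t = d̄/SE = 2.8/1.5321 = 1.8276
Critical value: t_{0.025,17} = ±2.110
p-value ≈ 0.0852
Decision: fail to reject H₀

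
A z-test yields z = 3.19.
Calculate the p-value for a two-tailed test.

For z = 3.19:
p = 2×P(Z > |3.19|) = 2×(1 - Φ(3.19)) = 0.0014

Answer: p-value ≈ 0.0014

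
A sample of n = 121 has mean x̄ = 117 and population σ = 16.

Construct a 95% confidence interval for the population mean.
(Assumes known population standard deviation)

Answer: (114.1492, 119.8508)

Derivation:
Confidence level: 95%, α = 0.05
z_0.025 = 1.960
SE = σ/√n = 16/√121 = 1.4545
Margin of error = 1.960 × 1.4545 = 2.8508
CI: x̄ ± margin = 117 ± 2.8508
CI: (114.1492, 119.8508)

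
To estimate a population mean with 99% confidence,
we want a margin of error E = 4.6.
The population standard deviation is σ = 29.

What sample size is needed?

z_0.005 = 2.576
n = (z×σ/E)² = (2.576×29/4.6)²
n = 263.7376
Round up: n = 264

Answer: n = 264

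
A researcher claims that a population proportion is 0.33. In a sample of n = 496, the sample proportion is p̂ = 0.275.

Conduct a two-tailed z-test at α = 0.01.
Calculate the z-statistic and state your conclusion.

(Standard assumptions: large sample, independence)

Answer: z = -2.6050, reject H₀

Derivation:
H₀: p = 0.33, H₁: p ≠ 0.33
Standard error: SE = √(p₀(1-p₀)/n) = √(0.33×0.67/496) = 0.021113
z-statistic: z = (p̂ - p₀)/SE = (0.275 - 0.33)/0.021113 = -2.6050
Critical value: z_0.005 = ±2.576
p-value = 0.0092
Decision: reject H₀ at α = 0.01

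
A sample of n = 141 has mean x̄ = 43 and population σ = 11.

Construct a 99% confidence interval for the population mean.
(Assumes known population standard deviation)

Confidence level: 99%, α = 0.01
z_0.005 = 2.576
SE = σ/√n = 11/√141 = 0.9264
Margin of error = 2.576 × 0.9264 = 2.3864
CI: x̄ ± margin = 43 ± 2.3864
CI: (40.6136, 45.3864)

Answer: (40.6136, 45.3864)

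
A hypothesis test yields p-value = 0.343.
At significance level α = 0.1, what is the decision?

Compare p-value to α:
0.343 ≥ 0.1
Decision: fail to reject H₀

Answer: fail to reject H₀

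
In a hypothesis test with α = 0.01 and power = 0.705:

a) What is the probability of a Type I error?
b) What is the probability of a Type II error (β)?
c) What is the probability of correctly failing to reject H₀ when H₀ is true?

Answer: a) 0.01, b) 0.295, c) 0.99

Derivation:
a) Type I error probability = α = 0.01
b) Power = P(reject H₀ | H₁ true) = 1 - β = 0.705, so Type II error probability = β = 1 - Power = 0.295
c) P(fail to reject H₀ | H₀ true) = 1 - α = 0.99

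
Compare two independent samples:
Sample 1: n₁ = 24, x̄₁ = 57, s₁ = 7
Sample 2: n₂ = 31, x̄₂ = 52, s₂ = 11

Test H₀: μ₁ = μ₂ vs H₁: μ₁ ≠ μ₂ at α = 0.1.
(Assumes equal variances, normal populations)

Answer: t = 1.9411, reject H₀

Derivation:
Pooled variance: s²_p = [23×7² + 30×11²]/(53) = 89.7547
s_p = 9.4739
SE = s_p×√(1/n₁ + 1/n₂) = 9.4739×√(1/24 + 1/31) = 2.5759
t = (x̄₁ - x̄₂)/SE = (57 - 52)/2.5759 = 1.9411
df = 53, t-critical = ±1.674
Decision: reject H₀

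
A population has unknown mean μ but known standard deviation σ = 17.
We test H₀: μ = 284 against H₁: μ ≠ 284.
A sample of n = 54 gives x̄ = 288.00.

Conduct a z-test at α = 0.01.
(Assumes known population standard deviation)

Standard error: SE = σ/√n = 17/√54 = 2.3134
z-statistic: z = (x̄ - μ₀)/SE = (288.00 - 284)/2.3134 = 1.7291
Critical value: ±2.576
p-value = 0.0838
Decision: fail to reject H₀

Answer: z = 1.7291, fail to reject H₀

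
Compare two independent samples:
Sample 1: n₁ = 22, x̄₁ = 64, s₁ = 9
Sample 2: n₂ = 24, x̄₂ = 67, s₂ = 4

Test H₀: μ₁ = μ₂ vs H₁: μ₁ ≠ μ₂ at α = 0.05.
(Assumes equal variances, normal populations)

Answer: t = -1.4822, fail to reject H₀

Derivation:
Pooled variance: s²_p = [21×9² + 23×4²]/(44) = 47.0227
s_p = 6.8573
SE = s_p×√(1/n₁ + 1/n₂) = 6.8573×√(1/22 + 1/24) = 2.0240
t = (x̄₁ - x̄₂)/SE = (64 - 67)/2.0240 = -1.4822
df = 44, t-critical = ±2.015
Decision: fail to reject H₀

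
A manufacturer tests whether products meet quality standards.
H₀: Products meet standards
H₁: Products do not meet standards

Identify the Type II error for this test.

Answer: Accepting products as meeting standards when they don't

Derivation:
Type I error (α): Rejecting H₀ when H₀ is true
Type II error (β): Failing to reject H₀ when H₁ is true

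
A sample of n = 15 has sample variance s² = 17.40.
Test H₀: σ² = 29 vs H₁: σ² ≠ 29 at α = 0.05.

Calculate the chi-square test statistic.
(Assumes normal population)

Answer: χ² = 8.4000, fail to reject H₀

Derivation:
df = n - 1 = 14
χ² = (n-1)s²/σ₀² = 14×17.40/29 = 8.4000
Critical values: χ²_{0.975,14} = 5.629, χ²_{0.025,14} = 26.119
Rejection region: χ² < 5.629 or χ² > 26.119
Decision: fail to reject H₀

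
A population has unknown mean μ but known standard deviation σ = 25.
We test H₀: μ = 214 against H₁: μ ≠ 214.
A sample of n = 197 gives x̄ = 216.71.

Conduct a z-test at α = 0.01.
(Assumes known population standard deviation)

Standard error: SE = σ/√n = 25/√197 = 1.7812
z-statistic: z = (x̄ - μ₀)/SE = (216.71 - 214)/1.7812 = 1.5214
Critical value: ±2.576
p-value = 0.1282
Decision: fail to reject H₀

Answer: z = 1.5214, fail to reject H₀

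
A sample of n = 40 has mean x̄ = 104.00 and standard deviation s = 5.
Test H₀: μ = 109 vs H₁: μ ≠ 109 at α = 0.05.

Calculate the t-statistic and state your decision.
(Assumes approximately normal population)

df = n - 1 = 39
SE = s/√n = 5/√40 = 0.7906
t = (x̄ - μ₀)/SE = (104.00 - 109)/0.7906 = -6.3243
Critical value: t_{0.025,39} = ±2.023
p-value < 0.0001
Decision: reject H₀

Answer: t = -6.3243, reject H₀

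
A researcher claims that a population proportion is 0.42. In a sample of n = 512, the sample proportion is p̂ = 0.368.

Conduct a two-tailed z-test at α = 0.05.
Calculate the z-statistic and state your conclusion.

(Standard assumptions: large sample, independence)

Answer: z = -2.3840, reject H₀

Derivation:
H₀: p = 0.42, H₁: p ≠ 0.42
Standard error: SE = √(p₀(1-p₀)/n) = √(0.42×0.58/512) = 0.021812
z-statistic: z = (p̂ - p₀)/SE = (0.368 - 0.42)/0.021812 = -2.3840
Critical value: z_0.025 = ±1.960
p-value = 0.0171
Decision: reject H₀ at α = 0.05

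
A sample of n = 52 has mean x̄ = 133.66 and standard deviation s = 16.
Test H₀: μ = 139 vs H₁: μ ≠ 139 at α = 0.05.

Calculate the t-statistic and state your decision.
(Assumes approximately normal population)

Answer: t = -2.4067, reject H₀

Derivation:
df = n - 1 = 51
SE = s/√n = 16/√52 = 2.2188
t = (x̄ - μ₀)/SE = (133.66 - 139)/2.2188 = -2.4067
Critical value: t_{0.025,51} = ±2.008
p-value ≈ 0.0198
Decision: reject H₀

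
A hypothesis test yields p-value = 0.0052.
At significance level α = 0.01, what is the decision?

Compare p-value to α:
0.0052 < 0.01
Decision: reject H₀

Answer: reject H₀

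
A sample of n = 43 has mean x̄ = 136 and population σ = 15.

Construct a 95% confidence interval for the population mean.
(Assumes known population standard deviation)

Answer: (131.5165, 140.4835)

Derivation:
Confidence level: 95%, α = 0.05
z_0.025 = 1.960
SE = σ/√n = 15/√43 = 2.2875
Margin of error = 1.960 × 2.2875 = 4.4835
CI: x̄ ± margin = 136 ± 4.4835
CI: (131.5165, 140.4835)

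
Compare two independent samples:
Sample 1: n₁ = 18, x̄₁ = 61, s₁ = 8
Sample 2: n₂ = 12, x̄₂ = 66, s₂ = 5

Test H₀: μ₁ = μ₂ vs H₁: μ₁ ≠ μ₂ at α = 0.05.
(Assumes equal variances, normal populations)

Answer: t = -1.9229, fail to reject H₀

Derivation:
Pooled variance: s²_p = [17×8² + 11×5²]/(28) = 48.6786
s_p = 6.9770
SE = s_p×√(1/n₁ + 1/n₂) = 6.9770×√(1/18 + 1/12) = 2.6002
t = (x̄₁ - x̄₂)/SE = (61 - 66)/2.6002 = -1.9229
df = 28, t-critical = ±2.048
Decision: fail to reject H₀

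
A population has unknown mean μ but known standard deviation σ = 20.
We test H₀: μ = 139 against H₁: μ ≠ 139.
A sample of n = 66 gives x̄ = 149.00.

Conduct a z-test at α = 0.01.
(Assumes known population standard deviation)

Answer: z = 4.0621, reject H₀

Derivation:
Standard error: SE = σ/√n = 20/√66 = 2.4618
z-statistic: z = (x̄ - μ₀)/SE = (149.00 - 139)/2.4618 = 4.0621
Critical value: ±2.576
p-value < 0.0001
Decision: reject H₀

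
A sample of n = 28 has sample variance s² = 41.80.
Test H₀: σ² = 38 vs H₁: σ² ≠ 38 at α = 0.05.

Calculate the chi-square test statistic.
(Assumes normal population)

df = n - 1 = 27
χ² = (n-1)s²/σ₀² = 27×41.80/38 = 29.7000
Critical values: χ²_{0.975,27} = 14.573, χ²_{0.025,27} = 43.195
Rejection region: χ² < 14.573 or χ² > 43.195
Decision: fail to reject H₀

Answer: χ² = 29.7000, fail to reject H₀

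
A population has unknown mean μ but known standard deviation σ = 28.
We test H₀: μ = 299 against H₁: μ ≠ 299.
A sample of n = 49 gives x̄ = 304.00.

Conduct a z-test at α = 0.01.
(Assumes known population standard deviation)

Answer: z = 1.2500, fail to reject H₀

Derivation:
Standard error: SE = σ/√n = 28/√49 = 4.0000
z-statistic: z = (x̄ - μ₀)/SE = (304.00 - 299)/4.0000 = 1.2500
Critical value: ±2.576
p-value = 0.2113
Decision: fail to reject H₀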